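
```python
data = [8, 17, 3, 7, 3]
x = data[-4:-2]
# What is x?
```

data has length 5. The slice data[-4:-2] selects indices [1, 2] (1->17, 2->3), giving [17, 3].

[17, 3]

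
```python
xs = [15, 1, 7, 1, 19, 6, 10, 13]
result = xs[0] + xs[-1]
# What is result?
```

xs has length 8. xs[0] = 15.
xs has length 8. Negative index -1 maps to positive index 8 + (-1) = 7. xs[7] = 13.
Sum: 15 + 13 = 28.

28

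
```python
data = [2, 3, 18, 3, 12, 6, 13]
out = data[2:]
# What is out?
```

data has length 7. The slice data[2:] selects indices [2, 3, 4, 5, 6] (2->18, 3->3, 4->12, 5->6, 6->13), giving [18, 3, 12, 6, 13].

[18, 3, 12, 6, 13]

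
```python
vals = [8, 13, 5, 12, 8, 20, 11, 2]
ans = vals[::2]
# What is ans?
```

vals has length 8. The slice vals[::2] selects indices [0, 2, 4, 6] (0->8, 2->5, 4->8, 6->11), giving [8, 5, 8, 11].

[8, 5, 8, 11]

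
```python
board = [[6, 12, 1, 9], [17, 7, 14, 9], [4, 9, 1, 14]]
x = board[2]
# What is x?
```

board has 3 rows. Row 2 is [4, 9, 1, 14].

[4, 9, 1, 14]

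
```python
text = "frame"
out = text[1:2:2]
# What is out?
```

text has length 5. The slice text[1:2:2] selects indices [1] (1->'r'), giving 'r'.

'r'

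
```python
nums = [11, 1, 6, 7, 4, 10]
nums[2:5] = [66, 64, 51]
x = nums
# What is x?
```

nums starts as [11, 1, 6, 7, 4, 10] (length 6). The slice nums[2:5] covers indices [2, 3, 4] with values [6, 7, 4]. Replacing that slice with [66, 64, 51] (same length) produces [11, 1, 66, 64, 51, 10].

[11, 1, 66, 64, 51, 10]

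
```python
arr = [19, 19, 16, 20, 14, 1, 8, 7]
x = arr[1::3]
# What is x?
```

arr has length 8. The slice arr[1::3] selects indices [1, 4, 7] (1->19, 4->14, 7->7), giving [19, 14, 7].

[19, 14, 7]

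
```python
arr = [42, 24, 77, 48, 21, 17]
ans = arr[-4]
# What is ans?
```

arr has length 6. Negative index -4 maps to positive index 6 + (-4) = 2. arr[2] = 77.

77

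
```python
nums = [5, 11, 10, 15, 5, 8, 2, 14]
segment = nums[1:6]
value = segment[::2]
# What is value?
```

nums has length 8. The slice nums[1:6] selects indices [1, 2, 3, 4, 5] (1->11, 2->10, 3->15, 4->5, 5->8), giving [11, 10, 15, 5, 8]. So segment = [11, 10, 15, 5, 8]. segment has length 5. The slice segment[::2] selects indices [0, 2, 4] (0->11, 2->15, 4->8), giving [11, 15, 8].

[11, 15, 8]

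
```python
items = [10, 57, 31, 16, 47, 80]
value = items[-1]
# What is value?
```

items has length 6. Negative index -1 maps to positive index 6 + (-1) = 5. items[5] = 80.

80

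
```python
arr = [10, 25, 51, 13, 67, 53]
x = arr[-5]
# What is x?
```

arr has length 6. Negative index -5 maps to positive index 6 + (-5) = 1. arr[1] = 25.

25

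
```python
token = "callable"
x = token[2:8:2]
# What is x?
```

token has length 8. The slice token[2:8:2] selects indices [2, 4, 6] (2->'l', 4->'a', 6->'l'), giving 'lal'.

'lal'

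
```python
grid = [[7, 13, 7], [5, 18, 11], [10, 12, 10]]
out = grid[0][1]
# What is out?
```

grid[0] = [7, 13, 7]. Taking column 1 of that row yields 13.

13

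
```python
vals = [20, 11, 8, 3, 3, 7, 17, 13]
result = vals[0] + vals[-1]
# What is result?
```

vals has length 8. vals[0] = 20.
vals has length 8. Negative index -1 maps to positive index 8 + (-1) = 7. vals[7] = 13.
Sum: 20 + 13 = 33.

33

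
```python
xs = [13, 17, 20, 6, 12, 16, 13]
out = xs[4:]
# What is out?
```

xs has length 7. The slice xs[4:] selects indices [4, 5, 6] (4->12, 5->16, 6->13), giving [12, 16, 13].

[12, 16, 13]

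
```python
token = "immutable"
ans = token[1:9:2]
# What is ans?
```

token has length 9. The slice token[1:9:2] selects indices [1, 3, 5, 7] (1->'m', 3->'u', 5->'a', 7->'l'), giving 'mual'.

'mual'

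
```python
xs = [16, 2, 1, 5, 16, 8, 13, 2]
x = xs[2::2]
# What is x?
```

xs has length 8. The slice xs[2::2] selects indices [2, 4, 6] (2->1, 4->16, 6->13), giving [1, 16, 13].

[1, 16, 13]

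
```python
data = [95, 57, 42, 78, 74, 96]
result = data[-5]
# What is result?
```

data has length 6. Negative index -5 maps to positive index 6 + (-5) = 1. data[1] = 57.

57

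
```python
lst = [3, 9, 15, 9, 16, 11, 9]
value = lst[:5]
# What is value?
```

lst has length 7. The slice lst[:5] selects indices [0, 1, 2, 3, 4] (0->3, 1->9, 2->15, 3->9, 4->16), giving [3, 9, 15, 9, 16].

[3, 9, 15, 9, 16]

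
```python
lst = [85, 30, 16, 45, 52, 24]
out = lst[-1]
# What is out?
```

lst has length 6. Negative index -1 maps to positive index 6 + (-1) = 5. lst[5] = 24.

24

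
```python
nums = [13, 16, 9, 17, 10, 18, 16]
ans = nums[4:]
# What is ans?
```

nums has length 7. The slice nums[4:] selects indices [4, 5, 6] (4->10, 5->18, 6->16), giving [10, 18, 16].

[10, 18, 16]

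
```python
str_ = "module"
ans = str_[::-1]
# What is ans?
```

str_ has length 6. The slice str_[::-1] selects indices [5, 4, 3, 2, 1, 0] (5->'e', 4->'l', 3->'u', 2->'d', 1->'o', 0->'m'), giving 'eludom'.

'eludom'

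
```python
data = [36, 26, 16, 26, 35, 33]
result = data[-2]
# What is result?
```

data has length 6. Negative index -2 maps to positive index 6 + (-2) = 4. data[4] = 35.

35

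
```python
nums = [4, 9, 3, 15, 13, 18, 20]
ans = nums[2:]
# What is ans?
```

nums has length 7. The slice nums[2:] selects indices [2, 3, 4, 5, 6] (2->3, 3->15, 4->13, 5->18, 6->20), giving [3, 15, 13, 18, 20].

[3, 15, 13, 18, 20]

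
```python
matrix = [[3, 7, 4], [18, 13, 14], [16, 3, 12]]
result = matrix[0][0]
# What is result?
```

matrix[0] = [3, 7, 4]. Taking column 0 of that row yields 3.

3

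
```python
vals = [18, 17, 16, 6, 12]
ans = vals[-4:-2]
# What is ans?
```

vals has length 5. The slice vals[-4:-2] selects indices [1, 2] (1->17, 2->16), giving [17, 16].

[17, 16]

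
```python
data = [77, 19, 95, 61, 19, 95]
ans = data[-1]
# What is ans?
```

data has length 6. Negative index -1 maps to positive index 6 + (-1) = 5. data[5] = 95.

95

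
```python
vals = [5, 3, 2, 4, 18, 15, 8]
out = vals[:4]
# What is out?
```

vals has length 7. The slice vals[:4] selects indices [0, 1, 2, 3] (0->5, 1->3, 2->2, 3->4), giving [5, 3, 2, 4].

[5, 3, 2, 4]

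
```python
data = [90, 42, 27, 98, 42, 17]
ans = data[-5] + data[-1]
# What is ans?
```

data has length 6. Negative index -5 maps to positive index 6 + (-5) = 1. data[1] = 42.
data has length 6. Negative index -1 maps to positive index 6 + (-1) = 5. data[5] = 17.
Sum: 42 + 17 = 59.

59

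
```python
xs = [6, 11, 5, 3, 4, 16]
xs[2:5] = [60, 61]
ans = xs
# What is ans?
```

xs starts as [6, 11, 5, 3, 4, 16] (length 6). The slice xs[2:5] covers indices [2, 3, 4] with values [5, 3, 4]. Replacing that slice with [60, 61] (different length) produces [6, 11, 60, 61, 16].

[6, 11, 60, 61, 16]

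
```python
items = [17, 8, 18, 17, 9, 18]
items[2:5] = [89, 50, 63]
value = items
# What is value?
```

items starts as [17, 8, 18, 17, 9, 18] (length 6). The slice items[2:5] covers indices [2, 3, 4] with values [18, 17, 9]. Replacing that slice with [89, 50, 63] (same length) produces [17, 8, 89, 50, 63, 18].

[17, 8, 89, 50, 63, 18]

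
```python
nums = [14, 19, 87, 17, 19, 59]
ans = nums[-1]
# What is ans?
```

nums has length 6. Negative index -1 maps to positive index 6 + (-1) = 5. nums[5] = 59.

59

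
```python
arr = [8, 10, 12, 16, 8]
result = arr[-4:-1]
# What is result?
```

arr has length 5. The slice arr[-4:-1] selects indices [1, 2, 3] (1->10, 2->12, 3->16), giving [10, 12, 16].

[10, 12, 16]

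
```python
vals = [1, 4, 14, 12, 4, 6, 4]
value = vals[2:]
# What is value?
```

vals has length 7. The slice vals[2:] selects indices [2, 3, 4, 5, 6] (2->14, 3->12, 4->4, 5->6, 6->4), giving [14, 12, 4, 6, 4].

[14, 12, 4, 6, 4]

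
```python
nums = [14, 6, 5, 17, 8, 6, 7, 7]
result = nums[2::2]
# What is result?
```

nums has length 8. The slice nums[2::2] selects indices [2, 4, 6] (2->5, 4->8, 6->7), giving [5, 8, 7].

[5, 8, 7]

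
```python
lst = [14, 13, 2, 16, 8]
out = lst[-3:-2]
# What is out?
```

lst has length 5. The slice lst[-3:-2] selects indices [2] (2->2), giving [2].

[2]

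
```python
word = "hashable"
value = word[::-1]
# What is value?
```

word has length 8. The slice word[::-1] selects indices [7, 6, 5, 4, 3, 2, 1, 0] (7->'e', 6->'l', 5->'b', 4->'a', 3->'h', 2->'s', 1->'a', 0->'h'), giving 'elbahsah'.

'elbahsah'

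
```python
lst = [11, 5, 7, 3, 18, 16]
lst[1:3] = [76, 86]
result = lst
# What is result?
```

lst starts as [11, 5, 7, 3, 18, 16] (length 6). The slice lst[1:3] covers indices [1, 2] with values [5, 7]. Replacing that slice with [76, 86] (same length) produces [11, 76, 86, 3, 18, 16].

[11, 76, 86, 3, 18, 16]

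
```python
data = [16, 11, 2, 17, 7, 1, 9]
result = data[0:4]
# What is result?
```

data has length 7. The slice data[0:4] selects indices [0, 1, 2, 3] (0->16, 1->11, 2->2, 3->17), giving [16, 11, 2, 17].

[16, 11, 2, 17]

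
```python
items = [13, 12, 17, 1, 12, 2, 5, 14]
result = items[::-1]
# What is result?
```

items has length 8. The slice items[::-1] selects indices [7, 6, 5, 4, 3, 2, 1, 0] (7->14, 6->5, 5->2, 4->12, 3->1, 2->17, 1->12, 0->13), giving [14, 5, 2, 12, 1, 17, 12, 13].

[14, 5, 2, 12, 1, 17, 12, 13]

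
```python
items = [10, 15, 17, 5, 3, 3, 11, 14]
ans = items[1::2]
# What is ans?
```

items has length 8. The slice items[1::2] selects indices [1, 3, 5, 7] (1->15, 3->5, 5->3, 7->14), giving [15, 5, 3, 14].

[15, 5, 3, 14]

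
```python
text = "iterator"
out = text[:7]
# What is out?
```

text has length 8. The slice text[:7] selects indices [0, 1, 2, 3, 4, 5, 6] (0->'i', 1->'t', 2->'e', 3->'r', 4->'a', 5->'t', 6->'o'), giving 'iterato'.

'iterato'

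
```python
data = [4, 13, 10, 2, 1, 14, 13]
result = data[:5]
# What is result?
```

data has length 7. The slice data[:5] selects indices [0, 1, 2, 3, 4] (0->4, 1->13, 2->10, 3->2, 4->1), giving [4, 13, 10, 2, 1].

[4, 13, 10, 2, 1]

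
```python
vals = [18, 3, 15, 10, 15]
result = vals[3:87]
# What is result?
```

vals has length 5. The slice vals[3:87] selects indices [3, 4] (3->10, 4->15), giving [10, 15].

[10, 15]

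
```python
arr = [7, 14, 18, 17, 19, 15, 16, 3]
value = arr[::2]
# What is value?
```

arr has length 8. The slice arr[::2] selects indices [0, 2, 4, 6] (0->7, 2->18, 4->19, 6->16), giving [7, 18, 19, 16].

[7, 18, 19, 16]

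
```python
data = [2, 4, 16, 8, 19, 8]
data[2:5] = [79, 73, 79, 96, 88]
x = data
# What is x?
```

data starts as [2, 4, 16, 8, 19, 8] (length 6). The slice data[2:5] covers indices [2, 3, 4] with values [16, 8, 19]. Replacing that slice with [79, 73, 79, 96, 88] (different length) produces [2, 4, 79, 73, 79, 96, 88, 8].

[2, 4, 79, 73, 79, 96, 88, 8]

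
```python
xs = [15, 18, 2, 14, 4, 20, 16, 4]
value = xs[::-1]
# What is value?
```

xs has length 8. The slice xs[::-1] selects indices [7, 6, 5, 4, 3, 2, 1, 0] (7->4, 6->16, 5->20, 4->4, 3->14, 2->2, 1->18, 0->15), giving [4, 16, 20, 4, 14, 2, 18, 15].

[4, 16, 20, 4, 14, 2, 18, 15]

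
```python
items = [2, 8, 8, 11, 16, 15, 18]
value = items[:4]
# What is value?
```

items has length 7. The slice items[:4] selects indices [0, 1, 2, 3] (0->2, 1->8, 2->8, 3->11), giving [2, 8, 8, 11].

[2, 8, 8, 11]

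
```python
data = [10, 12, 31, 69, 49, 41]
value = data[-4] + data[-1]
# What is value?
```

data has length 6. Negative index -4 maps to positive index 6 + (-4) = 2. data[2] = 31.
data has length 6. Negative index -1 maps to positive index 6 + (-1) = 5. data[5] = 41.
Sum: 31 + 41 = 72.

72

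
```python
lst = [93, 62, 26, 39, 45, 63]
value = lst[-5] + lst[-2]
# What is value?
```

lst has length 6. Negative index -5 maps to positive index 6 + (-5) = 1. lst[1] = 62.
lst has length 6. Negative index -2 maps to positive index 6 + (-2) = 4. lst[4] = 45.
Sum: 62 + 45 = 107.

107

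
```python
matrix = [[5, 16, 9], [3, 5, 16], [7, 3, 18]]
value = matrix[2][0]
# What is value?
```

matrix[2] = [7, 3, 18]. Taking column 0 of that row yields 7.

7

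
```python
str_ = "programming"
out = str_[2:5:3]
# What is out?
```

str_ has length 11. The slice str_[2:5:3] selects indices [2] (2->'o'), giving 'o'.

'o'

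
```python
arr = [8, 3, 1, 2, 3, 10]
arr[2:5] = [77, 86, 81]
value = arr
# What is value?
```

arr starts as [8, 3, 1, 2, 3, 10] (length 6). The slice arr[2:5] covers indices [2, 3, 4] with values [1, 2, 3]. Replacing that slice with [77, 86, 81] (same length) produces [8, 3, 77, 86, 81, 10].

[8, 3, 77, 86, 81, 10]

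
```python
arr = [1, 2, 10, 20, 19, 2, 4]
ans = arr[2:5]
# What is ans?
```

arr has length 7. The slice arr[2:5] selects indices [2, 3, 4] (2->10, 3->20, 4->19), giving [10, 20, 19].

[10, 20, 19]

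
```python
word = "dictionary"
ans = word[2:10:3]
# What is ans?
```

word has length 10. The slice word[2:10:3] selects indices [2, 5, 8] (2->'c', 5->'o', 8->'r'), giving 'cor'.

'cor'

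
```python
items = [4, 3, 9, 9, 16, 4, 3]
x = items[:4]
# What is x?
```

items has length 7. The slice items[:4] selects indices [0, 1, 2, 3] (0->4, 1->3, 2->9, 3->9), giving [4, 3, 9, 9].

[4, 3, 9, 9]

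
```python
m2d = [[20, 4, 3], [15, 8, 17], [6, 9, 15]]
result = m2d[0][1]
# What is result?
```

m2d[0] = [20, 4, 3]. Taking column 1 of that row yields 4.

4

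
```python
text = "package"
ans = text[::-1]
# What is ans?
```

text has length 7. The slice text[::-1] selects indices [6, 5, 4, 3, 2, 1, 0] (6->'e', 5->'g', 4->'a', 3->'k', 2->'c', 1->'a', 0->'p'), giving 'egakcap'.

'egakcap'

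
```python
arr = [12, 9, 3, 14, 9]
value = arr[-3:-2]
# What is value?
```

arr has length 5. The slice arr[-3:-2] selects indices [2] (2->3), giving [3].

[3]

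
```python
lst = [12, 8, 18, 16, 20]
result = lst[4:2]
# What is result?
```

lst has length 5. The slice lst[4:2] resolves to an empty index range, so the result is [].

[]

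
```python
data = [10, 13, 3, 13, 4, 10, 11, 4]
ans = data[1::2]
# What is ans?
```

data has length 8. The slice data[1::2] selects indices [1, 3, 5, 7] (1->13, 3->13, 5->10, 7->4), giving [13, 13, 10, 4].

[13, 13, 10, 4]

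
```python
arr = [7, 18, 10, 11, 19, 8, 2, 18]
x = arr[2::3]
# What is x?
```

arr has length 8. The slice arr[2::3] selects indices [2, 5] (2->10, 5->8), giving [10, 8].

[10, 8]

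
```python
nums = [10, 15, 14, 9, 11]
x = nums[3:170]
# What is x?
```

nums has length 5. The slice nums[3:170] selects indices [3, 4] (3->9, 4->11), giving [9, 11].

[9, 11]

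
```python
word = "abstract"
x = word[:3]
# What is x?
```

word has length 8. The slice word[:3] selects indices [0, 1, 2] (0->'a', 1->'b', 2->'s'), giving 'abs'.

'abs'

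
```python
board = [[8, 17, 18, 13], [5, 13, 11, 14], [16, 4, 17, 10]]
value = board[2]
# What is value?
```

board has 3 rows. Row 2 is [16, 4, 17, 10].

[16, 4, 17, 10]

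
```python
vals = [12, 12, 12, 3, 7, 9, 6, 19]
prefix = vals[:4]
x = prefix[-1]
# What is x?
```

vals has length 8. The slice vals[:4] selects indices [0, 1, 2, 3] (0->12, 1->12, 2->12, 3->3), giving [12, 12, 12, 3]. So prefix = [12, 12, 12, 3]. Then prefix[-1] = 3.

3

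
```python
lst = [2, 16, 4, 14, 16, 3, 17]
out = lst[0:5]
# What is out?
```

lst has length 7. The slice lst[0:5] selects indices [0, 1, 2, 3, 4] (0->2, 1->16, 2->4, 3->14, 4->16), giving [2, 16, 4, 14, 16].

[2, 16, 4, 14, 16]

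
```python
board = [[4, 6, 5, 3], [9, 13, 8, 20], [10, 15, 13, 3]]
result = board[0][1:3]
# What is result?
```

board[0] = [4, 6, 5, 3]. board[0] has length 4. The slice board[0][1:3] selects indices [1, 2] (1->6, 2->5), giving [6, 5].

[6, 5]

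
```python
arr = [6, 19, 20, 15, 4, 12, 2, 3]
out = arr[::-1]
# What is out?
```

arr has length 8. The slice arr[::-1] selects indices [7, 6, 5, 4, 3, 2, 1, 0] (7->3, 6->2, 5->12, 4->4, 3->15, 2->20, 1->19, 0->6), giving [3, 2, 12, 4, 15, 20, 19, 6].

[3, 2, 12, 4, 15, 20, 19, 6]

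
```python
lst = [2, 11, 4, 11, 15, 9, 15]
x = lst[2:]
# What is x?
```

lst has length 7. The slice lst[2:] selects indices [2, 3, 4, 5, 6] (2->4, 3->11, 4->15, 5->9, 6->15), giving [4, 11, 15, 9, 15].

[4, 11, 15, 9, 15]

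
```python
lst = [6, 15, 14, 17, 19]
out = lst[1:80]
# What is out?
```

lst has length 5. The slice lst[1:80] selects indices [1, 2, 3, 4] (1->15, 2->14, 3->17, 4->19), giving [15, 14, 17, 19].

[15, 14, 17, 19]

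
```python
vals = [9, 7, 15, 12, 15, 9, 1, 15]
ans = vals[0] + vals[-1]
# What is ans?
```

vals has length 8. vals[0] = 9.
vals has length 8. Negative index -1 maps to positive index 8 + (-1) = 7. vals[7] = 15.
Sum: 9 + 15 = 24.

24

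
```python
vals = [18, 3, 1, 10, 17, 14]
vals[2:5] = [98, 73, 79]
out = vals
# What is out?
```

vals starts as [18, 3, 1, 10, 17, 14] (length 6). The slice vals[2:5] covers indices [2, 3, 4] with values [1, 10, 17]. Replacing that slice with [98, 73, 79] (same length) produces [18, 3, 98, 73, 79, 14].

[18, 3, 98, 73, 79, 14]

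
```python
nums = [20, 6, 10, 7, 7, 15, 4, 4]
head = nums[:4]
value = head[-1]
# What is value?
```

nums has length 8. The slice nums[:4] selects indices [0, 1, 2, 3] (0->20, 1->6, 2->10, 3->7), giving [20, 6, 10, 7]. So head = [20, 6, 10, 7]. Then head[-1] = 7.

7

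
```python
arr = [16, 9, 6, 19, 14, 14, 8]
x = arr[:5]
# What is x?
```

arr has length 7. The slice arr[:5] selects indices [0, 1, 2, 3, 4] (0->16, 1->9, 2->6, 3->19, 4->14), giving [16, 9, 6, 19, 14].

[16, 9, 6, 19, 14]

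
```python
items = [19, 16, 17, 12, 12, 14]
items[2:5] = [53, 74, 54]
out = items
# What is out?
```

items starts as [19, 16, 17, 12, 12, 14] (length 6). The slice items[2:5] covers indices [2, 3, 4] with values [17, 12, 12]. Replacing that slice with [53, 74, 54] (same length) produces [19, 16, 53, 74, 54, 14].

[19, 16, 53, 74, 54, 14]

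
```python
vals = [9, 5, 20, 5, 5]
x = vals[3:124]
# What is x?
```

vals has length 5. The slice vals[3:124] selects indices [3, 4] (3->5, 4->5), giving [5, 5].

[5, 5]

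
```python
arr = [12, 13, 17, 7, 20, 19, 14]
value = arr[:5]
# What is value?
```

arr has length 7. The slice arr[:5] selects indices [0, 1, 2, 3, 4] (0->12, 1->13, 2->17, 3->7, 4->20), giving [12, 13, 17, 7, 20].

[12, 13, 17, 7, 20]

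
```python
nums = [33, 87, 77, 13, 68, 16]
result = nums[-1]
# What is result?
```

nums has length 6. Negative index -1 maps to positive index 6 + (-1) = 5. nums[5] = 16.

16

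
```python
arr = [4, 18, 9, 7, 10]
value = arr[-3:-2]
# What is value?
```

arr has length 5. The slice arr[-3:-2] selects indices [2] (2->9), giving [9].

[9]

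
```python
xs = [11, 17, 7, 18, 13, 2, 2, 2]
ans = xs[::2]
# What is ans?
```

xs has length 8. The slice xs[::2] selects indices [0, 2, 4, 6] (0->11, 2->7, 4->13, 6->2), giving [11, 7, 13, 2].

[11, 7, 13, 2]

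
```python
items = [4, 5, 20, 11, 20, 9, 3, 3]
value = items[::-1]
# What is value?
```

items has length 8. The slice items[::-1] selects indices [7, 6, 5, 4, 3, 2, 1, 0] (7->3, 6->3, 5->9, 4->20, 3->11, 2->20, 1->5, 0->4), giving [3, 3, 9, 20, 11, 20, 5, 4].

[3, 3, 9, 20, 11, 20, 5, 4]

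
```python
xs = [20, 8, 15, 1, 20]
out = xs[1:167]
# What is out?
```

xs has length 5. The slice xs[1:167] selects indices [1, 2, 3, 4] (1->8, 2->15, 3->1, 4->20), giving [8, 15, 1, 20].

[8, 15, 1, 20]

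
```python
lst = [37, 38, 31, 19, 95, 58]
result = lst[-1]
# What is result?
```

lst has length 6. Negative index -1 maps to positive index 6 + (-1) = 5. lst[5] = 58.

58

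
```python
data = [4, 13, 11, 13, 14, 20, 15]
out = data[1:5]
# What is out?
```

data has length 7. The slice data[1:5] selects indices [1, 2, 3, 4] (1->13, 2->11, 3->13, 4->14), giving [13, 11, 13, 14].

[13, 11, 13, 14]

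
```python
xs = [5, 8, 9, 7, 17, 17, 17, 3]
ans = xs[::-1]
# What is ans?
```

xs has length 8. The slice xs[::-1] selects indices [7, 6, 5, 4, 3, 2, 1, 0] (7->3, 6->17, 5->17, 4->17, 3->7, 2->9, 1->8, 0->5), giving [3, 17, 17, 17, 7, 9, 8, 5].

[3, 17, 17, 17, 7, 9, 8, 5]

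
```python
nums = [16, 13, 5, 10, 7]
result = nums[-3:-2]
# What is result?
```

nums has length 5. The slice nums[-3:-2] selects indices [2] (2->5), giving [5].

[5]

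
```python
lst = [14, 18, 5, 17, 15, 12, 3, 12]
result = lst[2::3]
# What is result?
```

lst has length 8. The slice lst[2::3] selects indices [2, 5] (2->5, 5->12), giving [5, 12].

[5, 12]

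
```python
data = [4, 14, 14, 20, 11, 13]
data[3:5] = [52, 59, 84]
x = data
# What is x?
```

data starts as [4, 14, 14, 20, 11, 13] (length 6). The slice data[3:5] covers indices [3, 4] with values [20, 11]. Replacing that slice with [52, 59, 84] (different length) produces [4, 14, 14, 52, 59, 84, 13].

[4, 14, 14, 52, 59, 84, 13]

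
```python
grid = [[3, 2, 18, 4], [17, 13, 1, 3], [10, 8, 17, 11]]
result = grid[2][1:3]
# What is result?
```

grid[2] = [10, 8, 17, 11]. grid[2] has length 4. The slice grid[2][1:3] selects indices [1, 2] (1->8, 2->17), giving [8, 17].

[8, 17]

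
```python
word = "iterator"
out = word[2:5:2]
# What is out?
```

word has length 8. The slice word[2:5:2] selects indices [2, 4] (2->'e', 4->'a'), giving 'ea'.

'ea'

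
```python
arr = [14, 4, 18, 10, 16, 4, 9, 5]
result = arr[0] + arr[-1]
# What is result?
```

arr has length 8. arr[0] = 14.
arr has length 8. Negative index -1 maps to positive index 8 + (-1) = 7. arr[7] = 5.
Sum: 14 + 5 = 19.

19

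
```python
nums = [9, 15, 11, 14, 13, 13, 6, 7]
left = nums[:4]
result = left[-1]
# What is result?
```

nums has length 8. The slice nums[:4] selects indices [0, 1, 2, 3] (0->9, 1->15, 2->11, 3->14), giving [9, 15, 11, 14]. So left = [9, 15, 11, 14]. Then left[-1] = 14.

14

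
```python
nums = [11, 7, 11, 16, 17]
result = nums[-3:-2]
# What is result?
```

nums has length 5. The slice nums[-3:-2] selects indices [2] (2->11), giving [11].

[11]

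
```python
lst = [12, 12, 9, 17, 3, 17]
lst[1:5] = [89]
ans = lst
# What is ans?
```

lst starts as [12, 12, 9, 17, 3, 17] (length 6). The slice lst[1:5] covers indices [1, 2, 3, 4] with values [12, 9, 17, 3]. Replacing that slice with [89] (different length) produces [12, 89, 17].

[12, 89, 17]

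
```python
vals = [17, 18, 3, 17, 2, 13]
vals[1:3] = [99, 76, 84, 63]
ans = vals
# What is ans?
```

vals starts as [17, 18, 3, 17, 2, 13] (length 6). The slice vals[1:3] covers indices [1, 2] with values [18, 3]. Replacing that slice with [99, 76, 84, 63] (different length) produces [17, 99, 76, 84, 63, 17, 2, 13].

[17, 99, 76, 84, 63, 17, 2, 13]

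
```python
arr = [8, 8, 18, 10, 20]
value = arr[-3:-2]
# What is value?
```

arr has length 5. The slice arr[-3:-2] selects indices [2] (2->18), giving [18].

[18]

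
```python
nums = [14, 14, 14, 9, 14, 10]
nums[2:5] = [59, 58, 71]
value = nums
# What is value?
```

nums starts as [14, 14, 14, 9, 14, 10] (length 6). The slice nums[2:5] covers indices [2, 3, 4] with values [14, 9, 14]. Replacing that slice with [59, 58, 71] (same length) produces [14, 14, 59, 58, 71, 10].

[14, 14, 59, 58, 71, 10]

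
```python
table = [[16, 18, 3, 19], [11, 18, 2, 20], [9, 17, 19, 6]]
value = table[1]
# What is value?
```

table has 3 rows. Row 1 is [11, 18, 2, 20].

[11, 18, 2, 20]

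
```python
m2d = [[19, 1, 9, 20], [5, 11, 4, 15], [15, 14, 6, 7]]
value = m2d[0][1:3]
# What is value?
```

m2d[0] = [19, 1, 9, 20]. m2d[0] has length 4. The slice m2d[0][1:3] selects indices [1, 2] (1->1, 2->9), giving [1, 9].

[1, 9]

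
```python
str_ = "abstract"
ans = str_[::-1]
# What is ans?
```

str_ has length 8. The slice str_[::-1] selects indices [7, 6, 5, 4, 3, 2, 1, 0] (7->'t', 6->'c', 5->'a', 4->'r', 3->'t', 2->'s', 1->'b', 0->'a'), giving 'tcartsba'.

'tcartsba'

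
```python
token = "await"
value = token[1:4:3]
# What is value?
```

token has length 5. The slice token[1:4:3] selects indices [1] (1->'w'), giving 'w'.

'w'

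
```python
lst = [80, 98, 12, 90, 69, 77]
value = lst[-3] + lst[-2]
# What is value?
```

lst has length 6. Negative index -3 maps to positive index 6 + (-3) = 3. lst[3] = 90.
lst has length 6. Negative index -2 maps to positive index 6 + (-2) = 4. lst[4] = 69.
Sum: 90 + 69 = 159.

159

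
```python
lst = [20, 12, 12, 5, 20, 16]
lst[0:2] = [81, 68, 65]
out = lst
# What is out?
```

lst starts as [20, 12, 12, 5, 20, 16] (length 6). The slice lst[0:2] covers indices [0, 1] with values [20, 12]. Replacing that slice with [81, 68, 65] (different length) produces [81, 68, 65, 12, 5, 20, 16].

[81, 68, 65, 12, 5, 20, 16]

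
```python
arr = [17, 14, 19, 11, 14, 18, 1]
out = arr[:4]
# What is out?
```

arr has length 7. The slice arr[:4] selects indices [0, 1, 2, 3] (0->17, 1->14, 2->19, 3->11), giving [17, 14, 19, 11].

[17, 14, 19, 11]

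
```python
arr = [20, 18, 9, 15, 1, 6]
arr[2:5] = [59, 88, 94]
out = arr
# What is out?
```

arr starts as [20, 18, 9, 15, 1, 6] (length 6). The slice arr[2:5] covers indices [2, 3, 4] with values [9, 15, 1]. Replacing that slice with [59, 88, 94] (same length) produces [20, 18, 59, 88, 94, 6].

[20, 18, 59, 88, 94, 6]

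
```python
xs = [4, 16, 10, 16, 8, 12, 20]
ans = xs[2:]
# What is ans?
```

xs has length 7. The slice xs[2:] selects indices [2, 3, 4, 5, 6] (2->10, 3->16, 4->8, 5->12, 6->20), giving [10, 16, 8, 12, 20].

[10, 16, 8, 12, 20]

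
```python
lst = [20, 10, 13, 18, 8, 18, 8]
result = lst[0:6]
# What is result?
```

lst has length 7. The slice lst[0:6] selects indices [0, 1, 2, 3, 4, 5] (0->20, 1->10, 2->13, 3->18, 4->8, 5->18), giving [20, 10, 13, 18, 8, 18].

[20, 10, 13, 18, 8, 18]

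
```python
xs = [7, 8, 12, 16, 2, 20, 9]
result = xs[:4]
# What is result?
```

xs has length 7. The slice xs[:4] selects indices [0, 1, 2, 3] (0->7, 1->8, 2->12, 3->16), giving [7, 8, 12, 16].

[7, 8, 12, 16]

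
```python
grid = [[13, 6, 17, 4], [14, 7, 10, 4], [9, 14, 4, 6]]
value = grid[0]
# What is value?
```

grid has 3 rows. Row 0 is [13, 6, 17, 4].

[13, 6, 17, 4]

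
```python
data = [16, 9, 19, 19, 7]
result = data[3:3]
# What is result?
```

data has length 5. The slice data[3:3] resolves to an empty index range, so the result is [].

[]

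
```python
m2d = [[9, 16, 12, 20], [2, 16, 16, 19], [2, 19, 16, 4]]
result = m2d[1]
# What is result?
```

m2d has 3 rows. Row 1 is [2, 16, 16, 19].

[2, 16, 16, 19]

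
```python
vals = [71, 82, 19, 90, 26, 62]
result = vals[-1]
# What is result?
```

vals has length 6. Negative index -1 maps to positive index 6 + (-1) = 5. vals[5] = 62.

62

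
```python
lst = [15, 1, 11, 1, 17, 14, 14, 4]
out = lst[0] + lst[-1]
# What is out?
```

lst has length 8. lst[0] = 15.
lst has length 8. Negative index -1 maps to positive index 8 + (-1) = 7. lst[7] = 4.
Sum: 15 + 4 = 19.

19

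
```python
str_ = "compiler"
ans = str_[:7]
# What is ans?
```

str_ has length 8. The slice str_[:7] selects indices [0, 1, 2, 3, 4, 5, 6] (0->'c', 1->'o', 2->'m', 3->'p', 4->'i', 5->'l', 6->'e'), giving 'compile'.

'compile'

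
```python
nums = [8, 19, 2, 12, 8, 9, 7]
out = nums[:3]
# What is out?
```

nums has length 7. The slice nums[:3] selects indices [0, 1, 2] (0->8, 1->19, 2->2), giving [8, 19, 2].

[8, 19, 2]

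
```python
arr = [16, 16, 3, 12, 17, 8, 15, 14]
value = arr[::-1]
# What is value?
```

arr has length 8. The slice arr[::-1] selects indices [7, 6, 5, 4, 3, 2, 1, 0] (7->14, 6->15, 5->8, 4->17, 3->12, 2->3, 1->16, 0->16), giving [14, 15, 8, 17, 12, 3, 16, 16].

[14, 15, 8, 17, 12, 3, 16, 16]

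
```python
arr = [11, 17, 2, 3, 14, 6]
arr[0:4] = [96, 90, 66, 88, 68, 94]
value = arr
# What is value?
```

arr starts as [11, 17, 2, 3, 14, 6] (length 6). The slice arr[0:4] covers indices [0, 1, 2, 3] with values [11, 17, 2, 3]. Replacing that slice with [96, 90, 66, 88, 68, 94] (different length) produces [96, 90, 66, 88, 68, 94, 14, 6].

[96, 90, 66, 88, 68, 94, 14, 6]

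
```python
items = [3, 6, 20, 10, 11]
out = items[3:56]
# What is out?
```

items has length 5. The slice items[3:56] selects indices [3, 4] (3->10, 4->11), giving [10, 11].

[10, 11]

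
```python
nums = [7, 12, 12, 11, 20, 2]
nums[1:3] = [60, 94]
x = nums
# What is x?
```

nums starts as [7, 12, 12, 11, 20, 2] (length 6). The slice nums[1:3] covers indices [1, 2] with values [12, 12]. Replacing that slice with [60, 94] (same length) produces [7, 60, 94, 11, 20, 2].

[7, 60, 94, 11, 20, 2]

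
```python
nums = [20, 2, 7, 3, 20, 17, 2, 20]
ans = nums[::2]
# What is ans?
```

nums has length 8. The slice nums[::2] selects indices [0, 2, 4, 6] (0->20, 2->7, 4->20, 6->2), giving [20, 7, 20, 2].

[20, 7, 20, 2]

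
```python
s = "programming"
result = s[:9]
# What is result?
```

s has length 11. The slice s[:9] selects indices [0, 1, 2, 3, 4, 5, 6, 7, 8] (0->'p', 1->'r', 2->'o', 3->'g', 4->'r', 5->'a', 6->'m', 7->'m', 8->'i'), giving 'programmi'.

'programmi'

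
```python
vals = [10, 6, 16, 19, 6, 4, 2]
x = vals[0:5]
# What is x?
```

vals has length 7. The slice vals[0:5] selects indices [0, 1, 2, 3, 4] (0->10, 1->6, 2->16, 3->19, 4->6), giving [10, 6, 16, 19, 6].

[10, 6, 16, 19, 6]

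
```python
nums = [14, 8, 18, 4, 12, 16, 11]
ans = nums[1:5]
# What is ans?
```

nums has length 7. The slice nums[1:5] selects indices [1, 2, 3, 4] (1->8, 2->18, 3->4, 4->12), giving [8, 18, 4, 12].

[8, 18, 4, 12]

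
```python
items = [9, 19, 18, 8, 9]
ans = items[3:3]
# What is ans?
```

items has length 5. The slice items[3:3] resolves to an empty index range, so the result is [].

[]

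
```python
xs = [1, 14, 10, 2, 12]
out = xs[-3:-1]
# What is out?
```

xs has length 5. The slice xs[-3:-1] selects indices [2, 3] (2->10, 3->2), giving [10, 2].

[10, 2]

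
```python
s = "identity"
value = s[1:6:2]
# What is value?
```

s has length 8. The slice s[1:6:2] selects indices [1, 3, 5] (1->'d', 3->'n', 5->'i'), giving 'dni'.

'dni'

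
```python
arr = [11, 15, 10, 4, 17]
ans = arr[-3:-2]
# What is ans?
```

arr has length 5. The slice arr[-3:-2] selects indices [2] (2->10), giving [10].

[10]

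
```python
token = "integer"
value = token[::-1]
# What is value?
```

token has length 7. The slice token[::-1] selects indices [6, 5, 4, 3, 2, 1, 0] (6->'r', 5->'e', 4->'g', 3->'e', 2->'t', 1->'n', 0->'i'), giving 'regetni'.

'regetni'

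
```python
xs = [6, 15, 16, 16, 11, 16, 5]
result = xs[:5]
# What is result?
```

xs has length 7. The slice xs[:5] selects indices [0, 1, 2, 3, 4] (0->6, 1->15, 2->16, 3->16, 4->11), giving [6, 15, 16, 16, 11].

[6, 15, 16, 16, 11]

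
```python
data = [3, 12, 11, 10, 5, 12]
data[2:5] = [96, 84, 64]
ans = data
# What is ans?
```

data starts as [3, 12, 11, 10, 5, 12] (length 6). The slice data[2:5] covers indices [2, 3, 4] with values [11, 10, 5]. Replacing that slice with [96, 84, 64] (same length) produces [3, 12, 96, 84, 64, 12].

[3, 12, 96, 84, 64, 12]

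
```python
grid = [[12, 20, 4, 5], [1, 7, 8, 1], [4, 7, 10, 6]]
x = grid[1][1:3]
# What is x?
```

grid[1] = [1, 7, 8, 1]. grid[1] has length 4. The slice grid[1][1:3] selects indices [1, 2] (1->7, 2->8), giving [7, 8].

[7, 8]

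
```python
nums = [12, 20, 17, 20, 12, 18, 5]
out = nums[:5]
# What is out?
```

nums has length 7. The slice nums[:5] selects indices [0, 1, 2, 3, 4] (0->12, 1->20, 2->17, 3->20, 4->12), giving [12, 20, 17, 20, 12].

[12, 20, 17, 20, 12]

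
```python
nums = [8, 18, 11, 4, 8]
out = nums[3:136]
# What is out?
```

nums has length 5. The slice nums[3:136] selects indices [3, 4] (3->4, 4->8), giving [4, 8].

[4, 8]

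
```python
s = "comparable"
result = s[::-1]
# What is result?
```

s has length 10. The slice s[::-1] selects indices [9, 8, 7, 6, 5, 4, 3, 2, 1, 0] (9->'e', 8->'l', 7->'b', 6->'a', 5->'r', 4->'a', 3->'p', 2->'m', 1->'o', 0->'c'), giving 'elbarapmoc'.

'elbarapmoc'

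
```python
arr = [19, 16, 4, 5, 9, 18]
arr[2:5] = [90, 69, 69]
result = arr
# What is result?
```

arr starts as [19, 16, 4, 5, 9, 18] (length 6). The slice arr[2:5] covers indices [2, 3, 4] with values [4, 5, 9]. Replacing that slice with [90, 69, 69] (same length) produces [19, 16, 90, 69, 69, 18].

[19, 16, 90, 69, 69, 18]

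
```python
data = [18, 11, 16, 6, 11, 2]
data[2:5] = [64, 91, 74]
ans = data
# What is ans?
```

data starts as [18, 11, 16, 6, 11, 2] (length 6). The slice data[2:5] covers indices [2, 3, 4] with values [16, 6, 11]. Replacing that slice with [64, 91, 74] (same length) produces [18, 11, 64, 91, 74, 2].

[18, 11, 64, 91, 74, 2]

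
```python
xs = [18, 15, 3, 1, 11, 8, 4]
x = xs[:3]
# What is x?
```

xs has length 7. The slice xs[:3] selects indices [0, 1, 2] (0->18, 1->15, 2->3), giving [18, 15, 3].

[18, 15, 3]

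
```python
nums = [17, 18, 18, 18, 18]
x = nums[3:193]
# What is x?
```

nums has length 5. The slice nums[3:193] selects indices [3, 4] (3->18, 4->18), giving [18, 18].

[18, 18]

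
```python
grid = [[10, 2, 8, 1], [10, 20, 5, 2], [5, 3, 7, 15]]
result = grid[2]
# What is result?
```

grid has 3 rows. Row 2 is [5, 3, 7, 15].

[5, 3, 7, 15]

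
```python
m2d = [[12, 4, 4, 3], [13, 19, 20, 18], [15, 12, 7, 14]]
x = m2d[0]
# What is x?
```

m2d has 3 rows. Row 0 is [12, 4, 4, 3].

[12, 4, 4, 3]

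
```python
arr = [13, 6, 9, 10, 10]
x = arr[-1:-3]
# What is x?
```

arr has length 5. The slice arr[-1:-3] resolves to an empty index range, so the result is [].

[]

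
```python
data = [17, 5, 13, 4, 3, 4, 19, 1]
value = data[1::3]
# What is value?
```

data has length 8. The slice data[1::3] selects indices [1, 4, 7] (1->5, 4->3, 7->1), giving [5, 3, 1].

[5, 3, 1]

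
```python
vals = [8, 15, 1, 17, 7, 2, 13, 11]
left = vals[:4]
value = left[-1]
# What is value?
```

vals has length 8. The slice vals[:4] selects indices [0, 1, 2, 3] (0->8, 1->15, 2->1, 3->17), giving [8, 15, 1, 17]. So left = [8, 15, 1, 17]. Then left[-1] = 17.

17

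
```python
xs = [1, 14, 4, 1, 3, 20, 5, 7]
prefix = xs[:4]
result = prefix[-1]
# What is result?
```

xs has length 8. The slice xs[:4] selects indices [0, 1, 2, 3] (0->1, 1->14, 2->4, 3->1), giving [1, 14, 4, 1]. So prefix = [1, 14, 4, 1]. Then prefix[-1] = 1.

1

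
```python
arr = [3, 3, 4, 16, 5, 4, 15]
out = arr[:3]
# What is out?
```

arr has length 7. The slice arr[:3] selects indices [0, 1, 2] (0->3, 1->3, 2->4), giving [3, 3, 4].

[3, 3, 4]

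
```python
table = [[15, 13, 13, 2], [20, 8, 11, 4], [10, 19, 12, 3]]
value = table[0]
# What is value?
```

table has 3 rows. Row 0 is [15, 13, 13, 2].

[15, 13, 13, 2]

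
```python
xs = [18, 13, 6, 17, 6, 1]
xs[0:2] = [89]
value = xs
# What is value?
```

xs starts as [18, 13, 6, 17, 6, 1] (length 6). The slice xs[0:2] covers indices [0, 1] with values [18, 13]. Replacing that slice with [89] (different length) produces [89, 6, 17, 6, 1].

[89, 6, 17, 6, 1]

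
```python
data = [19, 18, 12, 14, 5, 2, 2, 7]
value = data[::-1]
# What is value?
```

data has length 8. The slice data[::-1] selects indices [7, 6, 5, 4, 3, 2, 1, 0] (7->7, 6->2, 5->2, 4->5, 3->14, 2->12, 1->18, 0->19), giving [7, 2, 2, 5, 14, 12, 18, 19].

[7, 2, 2, 5, 14, 12, 18, 19]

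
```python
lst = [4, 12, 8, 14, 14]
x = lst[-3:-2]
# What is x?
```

lst has length 5. The slice lst[-3:-2] selects indices [2] (2->8), giving [8].

[8]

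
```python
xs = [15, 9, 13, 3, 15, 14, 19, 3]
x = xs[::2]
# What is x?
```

xs has length 8. The slice xs[::2] selects indices [0, 2, 4, 6] (0->15, 2->13, 4->15, 6->19), giving [15, 13, 15, 19].

[15, 13, 15, 19]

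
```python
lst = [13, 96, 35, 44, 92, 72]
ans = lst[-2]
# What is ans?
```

lst has length 6. Negative index -2 maps to positive index 6 + (-2) = 4. lst[4] = 92.

92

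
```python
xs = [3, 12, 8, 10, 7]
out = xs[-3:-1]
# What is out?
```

xs has length 5. The slice xs[-3:-1] selects indices [2, 3] (2->8, 3->10), giving [8, 10].

[8, 10]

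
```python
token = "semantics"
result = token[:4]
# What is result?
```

token has length 9. The slice token[:4] selects indices [0, 1, 2, 3] (0->'s', 1->'e', 2->'m', 3->'a'), giving 'sema'.

'sema'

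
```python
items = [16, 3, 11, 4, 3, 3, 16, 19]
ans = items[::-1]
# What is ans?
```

items has length 8. The slice items[::-1] selects indices [7, 6, 5, 4, 3, 2, 1, 0] (7->19, 6->16, 5->3, 4->3, 3->4, 2->11, 1->3, 0->16), giving [19, 16, 3, 3, 4, 11, 3, 16].

[19, 16, 3, 3, 4, 11, 3, 16]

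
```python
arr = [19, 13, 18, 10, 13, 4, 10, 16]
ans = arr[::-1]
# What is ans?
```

arr has length 8. The slice arr[::-1] selects indices [7, 6, 5, 4, 3, 2, 1, 0] (7->16, 6->10, 5->4, 4->13, 3->10, 2->18, 1->13, 0->19), giving [16, 10, 4, 13, 10, 18, 13, 19].

[16, 10, 4, 13, 10, 18, 13, 19]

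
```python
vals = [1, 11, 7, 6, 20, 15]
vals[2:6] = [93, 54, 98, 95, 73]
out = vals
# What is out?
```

vals starts as [1, 11, 7, 6, 20, 15] (length 6). The slice vals[2:6] covers indices [2, 3, 4, 5] with values [7, 6, 20, 15]. Replacing that slice with [93, 54, 98, 95, 73] (different length) produces [1, 11, 93, 54, 98, 95, 73].

[1, 11, 93, 54, 98, 95, 73]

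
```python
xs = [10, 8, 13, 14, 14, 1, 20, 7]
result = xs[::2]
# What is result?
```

xs has length 8. The slice xs[::2] selects indices [0, 2, 4, 6] (0->10, 2->13, 4->14, 6->20), giving [10, 13, 14, 20].

[10, 13, 14, 20]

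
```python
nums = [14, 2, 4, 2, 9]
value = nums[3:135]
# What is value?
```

nums has length 5. The slice nums[3:135] selects indices [3, 4] (3->2, 4->9), giving [2, 9].

[2, 9]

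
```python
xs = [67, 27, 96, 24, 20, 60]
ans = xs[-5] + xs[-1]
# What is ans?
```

xs has length 6. Negative index -5 maps to positive index 6 + (-5) = 1. xs[1] = 27.
xs has length 6. Negative index -1 maps to positive index 6 + (-1) = 5. xs[5] = 60.
Sum: 27 + 60 = 87.

87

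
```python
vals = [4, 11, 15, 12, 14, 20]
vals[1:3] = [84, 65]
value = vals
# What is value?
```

vals starts as [4, 11, 15, 12, 14, 20] (length 6). The slice vals[1:3] covers indices [1, 2] with values [11, 15]. Replacing that slice with [84, 65] (same length) produces [4, 84, 65, 12, 14, 20].

[4, 84, 65, 12, 14, 20]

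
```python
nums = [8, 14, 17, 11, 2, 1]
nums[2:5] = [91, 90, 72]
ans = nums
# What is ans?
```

nums starts as [8, 14, 17, 11, 2, 1] (length 6). The slice nums[2:5] covers indices [2, 3, 4] with values [17, 11, 2]. Replacing that slice with [91, 90, 72] (same length) produces [8, 14, 91, 90, 72, 1].

[8, 14, 91, 90, 72, 1]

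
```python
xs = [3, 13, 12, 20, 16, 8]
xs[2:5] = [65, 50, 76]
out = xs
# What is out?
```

xs starts as [3, 13, 12, 20, 16, 8] (length 6). The slice xs[2:5] covers indices [2, 3, 4] with values [12, 20, 16]. Replacing that slice with [65, 50, 76] (same length) produces [3, 13, 65, 50, 76, 8].

[3, 13, 65, 50, 76, 8]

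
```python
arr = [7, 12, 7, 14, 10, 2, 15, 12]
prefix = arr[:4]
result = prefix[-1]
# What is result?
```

arr has length 8. The slice arr[:4] selects indices [0, 1, 2, 3] (0->7, 1->12, 2->7, 3->14), giving [7, 12, 7, 14]. So prefix = [7, 12, 7, 14]. Then prefix[-1] = 14.

14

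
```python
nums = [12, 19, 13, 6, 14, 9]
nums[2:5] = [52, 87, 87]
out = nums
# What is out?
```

nums starts as [12, 19, 13, 6, 14, 9] (length 6). The slice nums[2:5] covers indices [2, 3, 4] with values [13, 6, 14]. Replacing that slice with [52, 87, 87] (same length) produces [12, 19, 52, 87, 87, 9].

[12, 19, 52, 87, 87, 9]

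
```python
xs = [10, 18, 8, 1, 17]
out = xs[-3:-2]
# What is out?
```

xs has length 5. The slice xs[-3:-2] selects indices [2] (2->8), giving [8].

[8]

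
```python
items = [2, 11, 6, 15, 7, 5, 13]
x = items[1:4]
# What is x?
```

items has length 7. The slice items[1:4] selects indices [1, 2, 3] (1->11, 2->6, 3->15), giving [11, 6, 15].

[11, 6, 15]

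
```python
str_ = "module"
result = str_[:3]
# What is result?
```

str_ has length 6. The slice str_[:3] selects indices [0, 1, 2] (0->'m', 1->'o', 2->'d'), giving 'mod'.

'mod'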